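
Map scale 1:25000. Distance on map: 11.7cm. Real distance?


Real distance = map distance × scale
= 11.7cm × 25000
= 292500 cm = 2925.0 m
= 2.925 km

2.925 km


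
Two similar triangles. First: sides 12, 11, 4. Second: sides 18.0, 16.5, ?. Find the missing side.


Scale factor = 18.0/12 = 1.5
Missing side = 4 × 1.5
= 6.0

6.0


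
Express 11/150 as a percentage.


Percentage = (part / whole) × 100
= (11 / 150) × 100
≈ 7.33%

7.33%


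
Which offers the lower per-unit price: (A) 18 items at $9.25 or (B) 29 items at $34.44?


Deal A: $9.25/18 = $0.5139/unit
Deal B: $34.44/29 = $1.1876/unit
A is cheaper per unit
= Deal A

Deal A


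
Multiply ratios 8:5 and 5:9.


Compound ratio = (8×5) : (5×9)
= 40:45
GCD = 5
= 8:9

8:9


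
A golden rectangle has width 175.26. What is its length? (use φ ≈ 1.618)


φ = (1 + √5) / 2 ≈ 1.618
Length = width × φ = 175.26 × 1.618 = 283.57068
≈ 283.57

283.57


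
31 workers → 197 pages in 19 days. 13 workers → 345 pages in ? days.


Days ∝ work / workers, so d₂ = d₁ × (m₁/m₂) × (w₂/w₁)
Workers factor (inverse): 31/13 ≈ 2.3846
Work factor (direct): 345/197 ≈ 1.7513
d₂ = 19 × 31/13 × 345/197 = (19 × 31 × 345) / (13 × 197) = 203205/2561
≈ 79.35 days

79.35 days


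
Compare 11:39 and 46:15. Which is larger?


11/39 = 0.2821
46/15 = 3.0667
0.2821 < 3.0667, so 11:39 is less
= 46:15

46:15


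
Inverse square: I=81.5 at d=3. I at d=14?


I₁d₁² = I₂d₂²
I₂ = I₁ × (d₁/d₂)²
= 81.5 × (3/14)²
= 81.5 × 9/196
= 733.5/196
≈ 3.7423

3.7423


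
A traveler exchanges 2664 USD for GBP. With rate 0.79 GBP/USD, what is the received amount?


Amount × rate = 2664 × 0.79
= 2104.56 GBP

2104.56 GBP


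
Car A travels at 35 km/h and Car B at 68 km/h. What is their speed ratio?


Ratio = 35:68
GCD = 1
Simplified = 35:68
Time ratio (same distance) = 68:35
Speed ratio = 35:68

35:68


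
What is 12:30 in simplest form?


GCD(12, 30) = 6
12/6 : 30/6
= 2:5

2:5


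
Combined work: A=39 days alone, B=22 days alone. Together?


Rate of A = 1/39 per day
Rate of B = 1/22 per day
Combined rate = 1/39 + 1/22 = 61/858 ≈ 0.0711 per day
Days = 1 / combined rate = 858/61
≈ 14.07 days

14.07 days


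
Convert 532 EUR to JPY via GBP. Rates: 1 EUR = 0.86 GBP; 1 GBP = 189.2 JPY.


Step 1: 532 EUR × 0.86 = 457.52 GBP
Step 2: 457.52 GBP × 189.2 = 86562.78 JPY
Implied rate EUR→JPY = 0.86 × 189.2 = 162.7120
= 86562.78 JPY

86562.78 JPY


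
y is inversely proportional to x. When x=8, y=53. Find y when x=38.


Inverse proportion: x × y = constant
k = 8 × 53 = 424
y₂ = k / 38 = 424 / 38
= 11.16

11.16


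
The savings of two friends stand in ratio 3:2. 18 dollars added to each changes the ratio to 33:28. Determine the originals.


Let A = 3k, B = 2k.
(3k + 18) / (2k + 18) = 33/28
Cross-multiply: 28(3k + 18) = 33(2k + 18)
84k + 504 = 66k + 594
84k - 66k = 594 - 504
18k = 90
k = 90/18 = 5
A = 3×5 = 15, B = 2×5 = 10
= A = 15, B = 10

A = 15, B = 10


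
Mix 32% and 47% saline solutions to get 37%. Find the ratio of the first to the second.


Let x parts of 32% mix with y parts of 47%.
32x + 47y = 37(x + y)
32x + 47y = 37x + 37y
x(32 - 37) = y(37 - 47)
x/y = (47 - 37)/(37 - 32) = 10/5
Simplify: 2:1
= 2:1

2:1


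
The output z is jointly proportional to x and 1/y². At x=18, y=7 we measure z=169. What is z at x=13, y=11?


z = k·x/y²
Solve for k using the known point: k = z·y²/x = 169×49/18 = 8281/18 ≈ 460.0556
Now evaluate at x=13, y=11:
z = k × 13 / 121 = (8281 × 13) / (18 × 121) = 107653/2178
≈ 49.4275

49.4275


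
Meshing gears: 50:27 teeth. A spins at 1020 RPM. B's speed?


Gear ratio = 50:27 = 50:27
RPM_B = RPM_A × (teeth_A / teeth_B)
= 1020 × (50/27)
= 1888.9 RPM

1888.9 RPM


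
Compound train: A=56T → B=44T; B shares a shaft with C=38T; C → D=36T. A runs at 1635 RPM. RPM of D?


Stage 1: RPM_B = RPM_A × t_A/t_B = 1635 × 56/44 = 91560/44 ≈ 2080.91
B and C share a shaft → RPM_C = RPM_B
Stage 2: RPM_D = RPM_C × t_C/t_D = RPM_A × (t_A×t_C)/(t_B×t_D)
Overall ratio = (56×38)/(44×36) = 2128/1584
RPM_D = 1635 × 2128/1584 = 3479280/1584
≈ 2196.52 RPM

2196.52 RPM


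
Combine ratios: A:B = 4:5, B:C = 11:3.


Match B: multiply A:B by 11 → 44:55
Multiply B:C by 5 → 55:15
Combined: 44:55:15
GCD = 1
= 44:55:15

44:55:15


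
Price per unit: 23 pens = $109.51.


Unit rate = total / quantity
= 109.51 / 23
= $4.76 per unit

$4.76 per unit


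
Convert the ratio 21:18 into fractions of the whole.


Total parts = 21 + 18 = 39
First part: 21/39 = 7/13
Second part: 18/39 = 6/13
= 7/13 and 6/13

7/13 and 6/13


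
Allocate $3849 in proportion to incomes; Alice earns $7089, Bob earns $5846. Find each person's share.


Total income = 7089 + 5846 = $12935
Alice: $3849 × 7089/12935 = $2109.44
Bob: $3849 × 5846/12935 = $1739.56
= Alice: $2109.44, Bob: $1739.56

Alice: $2109.44, Bob: $1739.56


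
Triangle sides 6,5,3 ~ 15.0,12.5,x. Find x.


Scale factor = 15.0/6 = 2.5
Missing side = 3 × 2.5
= 7.5

7.5


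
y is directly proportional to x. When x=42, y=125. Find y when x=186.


Direct proportion: y/x = constant
k = 125/42 ≈ 2.9762
y₂ = k × 186 = 125 × 186 / 42 = 23250/42
≈ 553.57

553.57


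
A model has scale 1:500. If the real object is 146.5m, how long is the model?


Model size = real / scale
= 146.5 / 500
= 0.2930 m

0.2930 m


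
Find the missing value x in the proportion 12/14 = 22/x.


Cross multiply: 12 × x = 14 × 22
12x = 308
x = 308 / 12
= 25.67

25.67


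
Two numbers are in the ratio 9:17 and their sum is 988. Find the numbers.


Let A = 9k, B = 17k.
9k + 17k = 988
26k = 988 → k = 988/26 = 38
A = 9×38 = 342, B = 17×38 = 646
= A = 342, B = 646

A = 342, B = 646


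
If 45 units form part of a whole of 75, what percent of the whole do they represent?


Percentage = (part / whole) × 100
= (45 / 75) × 100
= 60.00%

60.00%


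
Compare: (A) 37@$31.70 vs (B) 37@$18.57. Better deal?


Deal A: $31.70/37 = $0.8568/unit
Deal B: $18.57/37 = $0.5019/unit
B is cheaper per unit
= Deal B

Deal B


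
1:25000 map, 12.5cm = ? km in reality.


Real distance = map distance × scale
= 12.5cm × 25000
= 312500 cm = 3125.0 m
= 3.125 km

3.125 km


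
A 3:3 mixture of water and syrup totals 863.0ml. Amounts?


Total parts = 3 + 3 = 6
water: 863.0 × 3/6 = 431.5ml
syrup: 863.0 × 3/6 = 431.5ml
= 431.5ml and 431.5ml

431.5ml and 431.5ml


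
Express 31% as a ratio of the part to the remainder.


31% means 31 parts out of 100; remainder = 69
Part : remainder = 31:69
GCD = 1
= 31:69

31:69


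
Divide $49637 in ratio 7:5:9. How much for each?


Total parts = 7 + 5 + 9 = 21
Part 1: 49637 × 7/21 = 16545.67
Part 2: 49637 × 5/21 = 11818.33
Part 3: 49637 × 9/21 = 21273.00
= Part 1: $16545.67, Part 2: $11818.33, Part 3: $21273.00

Part 1: $16545.67, Part 2: $11818.33, Part 3: $21273.00


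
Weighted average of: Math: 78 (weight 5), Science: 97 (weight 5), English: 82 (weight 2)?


Numerator = 78×5 + 97×5 + 82×2
= 390 + 485 + 164
= 1039
Total weight = 12
Weighted avg = 1039/12
= 86.58

86.58


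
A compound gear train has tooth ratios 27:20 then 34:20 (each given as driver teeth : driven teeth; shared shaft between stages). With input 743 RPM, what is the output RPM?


Stage 1: RPM_B = RPM_A × t_A/t_B = 743 × 27/20 = 20061/20 = 1003.05
B and C share a shaft → RPM_C = RPM_B
Stage 2: RPM_D = RPM_C × t_C/t_D = RPM_A × (t_A×t_C)/(t_B×t_D)
Overall ratio = (27×34)/(20×20) = 918/400
RPM_D = 743 × 918/400 = 682074/400
≈ 1705.19 RPM

1705.19 RPM


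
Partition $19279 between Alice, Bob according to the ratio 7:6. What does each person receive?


Total parts = 7 + 6 = 13
Alice: 19279 × 7/13 = 10381.00
Bob: 19279 × 6/13 = 8898.00
= Alice: $10381.00, Bob: $8898.00

Alice: $10381.00, Bob: $8898.00


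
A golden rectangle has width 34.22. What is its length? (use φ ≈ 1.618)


φ = (1 + √5) / 2 ≈ 1.618
Length = width × φ = 34.22 × 1.618 = 55.36796
≈ 55.37

55.37


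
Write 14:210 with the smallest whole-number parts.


GCD(14, 210) = 14
14/14 : 210/14
= 1:15

1:15


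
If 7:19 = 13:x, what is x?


Cross multiply: 7 × x = 19 × 13
7x = 247
x = 247 / 7
= 35.29

35.29


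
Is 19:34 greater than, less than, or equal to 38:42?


19/34 = 0.5588
38/42 = 0.9048
0.5588 < 0.9048, so 19:34 is less
= less than

less than


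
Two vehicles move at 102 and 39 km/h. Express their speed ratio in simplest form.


Ratio = 102:39
GCD = 3
Simplified = 34:13
Time ratio (same distance) = 13:34
Speed ratio = 34:13

34:13


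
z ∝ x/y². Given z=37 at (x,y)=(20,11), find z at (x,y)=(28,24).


z = k·x/y²
Solve for k using the known point: k = z·y²/x = 37×121/20 = 4477/20 = 223.8500
Now evaluate at x=28, y=24:
z = k × 28 / 576 = (4477 × 28) / (20 × 576) = 125356/11520
≈ 10.8816

10.8816


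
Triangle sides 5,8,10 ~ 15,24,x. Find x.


Scale factor = 15/5 = 3
Missing side = 10 × 3
= 30.0

30.0


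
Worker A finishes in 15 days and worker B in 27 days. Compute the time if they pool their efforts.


Rate of A = 1/15 per day
Rate of B = 1/27 per day
Combined rate = 1/15 + 1/27 = 42/405 ≈ 0.1037 per day
Days = 1 / combined rate = 405/42
≈ 9.64 days

9.64 days


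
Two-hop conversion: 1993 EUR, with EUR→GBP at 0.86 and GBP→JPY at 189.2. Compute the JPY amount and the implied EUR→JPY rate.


Step 1: 1993 EUR × 0.86 = 1713.98 GBP
Step 2: 1713.98 GBP × 189.2 = 324285.02 JPY
Implied rate EUR→JPY = 0.86 × 189.2 = 162.7120
= 324285.02 JPY; implied rate 162.7120 JPY/EUR

324285.02 JPY; implied rate 162.7120 JPY/EUR


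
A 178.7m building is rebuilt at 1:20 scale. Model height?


Model size = real / scale
= 178.7 / 20
= 8.9350 m

8.9350 m


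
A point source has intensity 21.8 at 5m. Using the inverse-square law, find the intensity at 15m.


I₁d₁² = I₂d₂²
I₂ = I₁ × (d₁/d₂)²
= 21.8 × (5/15)²
= 21.8 × 25/225
= 545/225
≈ 2.4222

2.4222


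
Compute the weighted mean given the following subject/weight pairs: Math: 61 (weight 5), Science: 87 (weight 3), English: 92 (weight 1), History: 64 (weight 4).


Numerator = 61×5 + 87×3 + 92×1 + 64×4
= 305 + 261 + 92 + 256
= 914
Total weight = 13
Weighted avg = 914/13
= 70.31

70.31


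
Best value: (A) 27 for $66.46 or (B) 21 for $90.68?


Deal A: $66.46/27 = $2.4615/unit
Deal B: $90.68/21 = $4.3181/unit
A is cheaper per unit
= Deal A

Deal A


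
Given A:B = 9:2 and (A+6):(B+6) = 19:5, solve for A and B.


Let A = 9k, B = 2k.
(9k + 6) / (2k + 6) = 19/5
Cross-multiply: 5(9k + 6) = 19(2k + 6)
45k + 30 = 38k + 114
45k - 38k = 114 - 30
7k = 84
k = 84/7 = 12
A = 9×12 = 108, B = 2×12 = 24
= A = 108, B = 24

A = 108, B = 24


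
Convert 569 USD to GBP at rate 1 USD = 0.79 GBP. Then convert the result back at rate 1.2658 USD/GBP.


Amount × rate = 569 × 0.79 = 449.51 GBP
Round-trip: 449.51 × 1.2658 = 568.99 USD
= 449.51 GBP, then 568.99 USD

449.51 GBP, then 568.99 USD


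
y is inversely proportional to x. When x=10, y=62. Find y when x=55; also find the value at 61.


Inverse proportion: x × y = constant
k = 10 × 62 = 620
At x=55: k/55 = 11.27
At x=61: k/61 = 10.16
= 11.27 and 10.16

11.27 and 10.16


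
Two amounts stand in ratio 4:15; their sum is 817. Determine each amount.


Let A = 4k, B = 15k.
4k + 15k = 817
19k = 817 → k = 817/19 = 43
A = 4×43 = 172, B = 15×43 = 645
= A = 172, B = 645

A = 172, B = 645


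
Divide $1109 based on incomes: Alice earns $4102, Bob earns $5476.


Total income = 4102 + 5476 = $9578
Alice: $1109 × 4102/9578 = $474.95
Bob: $1109 × 5476/9578 = $634.05
= Alice: $474.95, Bob: $634.05

Alice: $474.95, Bob: $634.05


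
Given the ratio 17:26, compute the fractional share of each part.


Total parts = 17 + 26 = 43
First part: 17/43 = 17/43
Second part: 26/43 = 26/43
= 17/43 and 26/43

17/43 and 26/43


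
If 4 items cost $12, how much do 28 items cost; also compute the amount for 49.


Direct proportion: y/x = constant
k = 12/4 = 3.0000
y at x=28: k × 28 = 12 × 28 / 4 = 336/4 = 84.00
y at x=49: k × 49 = 12 × 49 / 4 = 588/4 = 147.00
= 84.00 and 147.00

84.00 and 147.00


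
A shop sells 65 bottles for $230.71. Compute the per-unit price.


Unit rate = total / quantity
= 230.71 / 65
= $3.55 per unit

$3.55 per unit


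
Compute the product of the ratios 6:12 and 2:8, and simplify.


Compound ratio = (6×2) : (12×8)
= 12:96
GCD = 12
= 1:8

1:8


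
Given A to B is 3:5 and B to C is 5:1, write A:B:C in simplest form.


Match B: multiply A:B by 5 → 15:25
Multiply B:C by 5 → 25:5
Combined: 15:25:5
GCD = 5
= 3:5:1

3:5:1


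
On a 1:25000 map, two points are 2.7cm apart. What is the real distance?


Real distance = map distance × scale
= 2.7cm × 25000
= 67500 cm = 675.0 m
= 0.675 km

0.675 km


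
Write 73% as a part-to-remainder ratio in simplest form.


73% means 73 parts out of 100; remainder = 27
Part : remainder = 73:27
GCD = 1
= 73:27

73:27


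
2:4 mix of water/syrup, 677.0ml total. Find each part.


Total parts = 2 + 4 = 6
water: 677.0 × 2/6 = 225.7ml
syrup: 677.0 × 4/6 = 451.3ml
= 225.7ml and 451.3ml

225.7ml and 451.3ml


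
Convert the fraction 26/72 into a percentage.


Percentage = (part / whole) × 100
= (26 / 72) × 100
≈ 36.11%

36.11%


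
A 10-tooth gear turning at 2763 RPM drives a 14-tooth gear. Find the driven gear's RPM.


Gear ratio = 10:14 = 5:7
RPM_B = RPM_A × (teeth_A / teeth_B)
= 2763 × (10/14)
= 1973.6 RPM

1973.6 RPM


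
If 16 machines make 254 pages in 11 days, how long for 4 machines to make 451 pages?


Days ∝ work / workers, so d₂ = d₁ × (m₁/m₂) × (w₂/w₁)
Workers factor (inverse): 16/4 = 4.0000
Work factor (direct): 451/254 ≈ 1.7756
d₂ = 11 × 16/4 × 451/254 = (11 × 16 × 451) / (4 × 254) = 79376/1016
≈ 78.13 days

78.13 days


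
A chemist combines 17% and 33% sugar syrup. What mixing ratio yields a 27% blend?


Let x parts of 17% mix with y parts of 33%.
17x + 33y = 27(x + y)
17x + 33y = 27x + 27y
x(17 - 27) = y(27 - 33)
x/y = (33 - 27)/(27 - 17) = 6/10
Simplify: 3:5
= 3:5

3:5


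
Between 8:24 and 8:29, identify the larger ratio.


8/24 = 0.3333
8/29 = 0.2759
0.3333 > 0.2759, so 8:24 is greater
= 8:24

8:24


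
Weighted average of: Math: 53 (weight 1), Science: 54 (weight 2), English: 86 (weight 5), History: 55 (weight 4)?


Numerator = 53×1 + 54×2 + 86×5 + 55×4
= 53 + 108 + 430 + 220
= 811
Total weight = 12
Weighted avg = 811/12
= 67.58

67.58


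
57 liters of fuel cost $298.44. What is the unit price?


Unit rate = total / quantity
= 298.44 / 57
= $5.24 per unit

$5.24 per unit


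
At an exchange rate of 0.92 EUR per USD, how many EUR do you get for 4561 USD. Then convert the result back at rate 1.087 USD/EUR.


Amount × rate = 4561 × 0.92 = 4196.12 EUR
Round-trip: 4196.12 × 1.087 = 4561.18 USD
= 4196.12 EUR, then 4561.18 USD

4196.12 EUR, then 4561.18 USD


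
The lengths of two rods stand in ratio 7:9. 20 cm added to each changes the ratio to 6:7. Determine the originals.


Let A = 7k, B = 9k.
(7k + 20) / (9k + 20) = 6/7
Cross-multiply: 7(7k + 20) = 6(9k + 20)
49k + 140 = 54k + 120
49k - 54k = 120 - 140
-5k = -20
k = -20/-5 = 4
A = 7×4 = 28, B = 9×4 = 36
= A = 28, B = 36

A = 28, B = 36


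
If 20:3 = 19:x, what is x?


Cross multiply: 20 × x = 3 × 19
20x = 57
x = 57 / 20
= 2.85

2.85


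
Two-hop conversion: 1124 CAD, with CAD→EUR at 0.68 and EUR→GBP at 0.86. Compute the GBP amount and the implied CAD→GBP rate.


Step 1: 1124 CAD × 0.68 = 764.32 EUR
Step 2: 764.32 EUR × 0.86 = 657.32 GBP
Implied rate CAD→GBP = 0.68 × 0.86 = 0.5848
= 657.32 GBP; implied rate 0.5848 GBP/CAD

657.32 GBP; implied rate 0.5848 GBP/CAD


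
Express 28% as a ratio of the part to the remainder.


28% means 28 parts out of 100; remainder = 72
Part : remainder = 28:72
GCD = 4
= 7:18

7:18


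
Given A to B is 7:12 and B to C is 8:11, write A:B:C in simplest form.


Match B: multiply A:B by 8 → 56:96
Multiply B:C by 12 → 96:132
Combined: 56:96:132
GCD = 4
= 14:24:33

14:24:33


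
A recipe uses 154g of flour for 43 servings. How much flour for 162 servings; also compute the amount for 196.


Direct proportion: y/x = constant
k = 154/43 ≈ 3.5814
y at x=162: k × 162 = 154 × 162 / 43 = 24948/43 ≈ 580.19
y at x=196: k × 196 = 154 × 196 / 43 = 30184/43 ≈ 701.95
= 580.19 and 701.95

580.19 and 701.95


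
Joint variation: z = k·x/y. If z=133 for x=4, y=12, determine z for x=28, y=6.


z = k·x/y
Solve for k using the known point: k = z·y/x = 133×12/4 = 1596/4 = 399.0000
Now evaluate at x=28, y=6:
z = k × 28 / 6 = (1596 × 28) / (4 × 6) = 44688/24
= 1862.0000

1862.0000


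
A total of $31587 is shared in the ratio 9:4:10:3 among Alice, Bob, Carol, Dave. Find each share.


Total parts = 9 + 4 + 10 + 3 = 26
Alice: 31587 × 9/26 = 10933.96
Bob: 31587 × 4/26 = 4859.54
Carol: 31587 × 10/26 = 12148.85
Dave: 31587 × 3/26 = 3644.65
= Alice: $10933.96, Bob: $4859.54, Carol: $12148.85, Dave: $3644.65

Alice: $10933.96, Bob: $4859.54, Carol: $12148.85, Dave: $3644.65


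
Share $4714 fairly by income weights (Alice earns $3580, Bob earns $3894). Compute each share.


Total income = 3580 + 3894 = $7474
Alice: $4714 × 3580/7474 = $2257.98
Bob: $4714 × 3894/7474 = $2456.02
= Alice: $2257.98, Bob: $2456.02

Alice: $2257.98, Bob: $2456.02


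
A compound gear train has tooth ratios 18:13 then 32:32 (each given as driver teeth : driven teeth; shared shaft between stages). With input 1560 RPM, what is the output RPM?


Stage 1: RPM_B = RPM_A × t_A/t_B = 1560 × 18/13 = 28080/13 = 2160.00
B and C share a shaft → RPM_C = RPM_B
Stage 2: RPM_D = RPM_C × t_C/t_D = RPM_A × (t_A×t_C)/(t_B×t_D)
Overall ratio = (18×32)/(13×32) = 576/416
RPM_D = 1560 × 576/416 = 898560/416
= 2160.00 RPM

2160.00 RPM


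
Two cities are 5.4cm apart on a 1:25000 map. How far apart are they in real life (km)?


Real distance = map distance × scale
= 5.4cm × 25000
= 135000 cm = 1350.0 m
= 1.350 km

1.350 km


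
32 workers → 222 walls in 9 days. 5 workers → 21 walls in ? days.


Days ∝ work / workers, so d₂ = d₁ × (m₁/m₂) × (w₂/w₁)
Workers factor (inverse): 32/5 = 6.4000
Work factor (direct): 21/222 ≈ 0.0946
d₂ = 9 × 32/5 × 21/222 = (9 × 32 × 21) / (5 × 222) = 6048/1110
≈ 5.45 days

5.45 days


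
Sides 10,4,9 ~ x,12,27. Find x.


Scale factor = 12/4 = 3
Missing side = 10 × 3
= 30.0

30.0


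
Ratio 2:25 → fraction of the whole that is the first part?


Total parts = 2 + 25 = 27
First part: 2/27 = 2/27
= 2/27

2/27


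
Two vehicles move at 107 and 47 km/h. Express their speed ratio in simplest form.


Ratio = 107:47
GCD = 1
Simplified = 107:47
Time ratio (same distance) = 47:107
Speed ratio = 107:47

107:47


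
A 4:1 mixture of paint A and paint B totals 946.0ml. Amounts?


Total parts = 4 + 1 = 5
paint A: 946.0 × 4/5 = 756.8ml
paint B: 946.0 × 1/5 = 189.2ml
= 756.8ml and 189.2ml

756.8ml and 189.2ml


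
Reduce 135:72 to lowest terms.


GCD(135, 72) = 9
135/9 : 72/9
= 15:8

15:8


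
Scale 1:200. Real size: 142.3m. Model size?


Model size = real / scale
= 142.3 / 200
= 0.7115 m

0.7115 m


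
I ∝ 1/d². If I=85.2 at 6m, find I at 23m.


I₁d₁² = I₂d₂²
I₂ = I₁ × (d₁/d₂)²
= 85.2 × (6/23)²
= 85.2 × 36/529
= 3067.2/529
≈ 5.7981

5.7981


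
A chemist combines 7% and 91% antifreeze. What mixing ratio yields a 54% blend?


Let x parts of 7% mix with y parts of 91%.
7x + 91y = 54(x + y)
7x + 91y = 54x + 54y
x(7 - 54) = y(54 - 91)
x/y = (91 - 54)/(54 - 7) = 37/47
Simplify: 37:47
= 37:47

37:47


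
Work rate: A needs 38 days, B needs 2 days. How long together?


Rate of A = 1/38 per day
Rate of B = 1/2 per day
Combined rate = 1/38 + 1/2 = 40/76 ≈ 0.5263 per day
Days = 1 / combined rate = 76/40
= 1.90 days

1.90 days


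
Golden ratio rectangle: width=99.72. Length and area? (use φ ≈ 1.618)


φ = (1 + √5) / 2 ≈ 1.618
Length = width × φ = 99.72 × 1.618 = 161.34696
≈ 161.35
Area = width × length = 99.72 × 161.34696 = 16089.5188512 ≈ 16089.52
= Length: 161.35, Area: 16089.52

Length: 161.35, Area: 16089.52


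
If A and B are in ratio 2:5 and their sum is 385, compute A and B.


Let A = 2k, B = 5k.
2k + 5k = 385
7k = 385 → k = 385/7 = 55
A = 2×55 = 110, B = 5×55 = 275
= A = 110, B = 275

A = 110, B = 275


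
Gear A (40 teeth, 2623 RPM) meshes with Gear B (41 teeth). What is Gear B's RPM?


Gear ratio = 40:41 = 40:41
RPM_B = RPM_A × (teeth_A / teeth_B)
= 2623 × (40/41)
= 2559.0 RPM

2559.0 RPM


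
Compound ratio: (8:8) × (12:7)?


Compound ratio = (8×12) : (8×7)
= 96:56
GCD = 8
= 12:7

12:7


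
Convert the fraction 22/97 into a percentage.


Percentage = (part / whole) × 100
= (22 / 97) × 100
≈ 22.68%

22.68%


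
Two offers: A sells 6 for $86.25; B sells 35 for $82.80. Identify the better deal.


Deal A: $86.25/6 = $14.3750/unit
Deal B: $82.80/35 = $2.3657/unit
B is cheaper per unit
= Deal B

Deal B


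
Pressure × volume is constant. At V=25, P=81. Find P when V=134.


Inverse proportion: x × y = constant
k = 25 × 81 = 2025
y₂ = k / 134 = 2025 / 134
= 15.11

15.11


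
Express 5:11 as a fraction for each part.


Total parts = 5 + 11 = 16
First part: 5/16 = 5/16
Second part: 11/16 = 11/16
= 5/16 and 11/16

5/16 and 11/16


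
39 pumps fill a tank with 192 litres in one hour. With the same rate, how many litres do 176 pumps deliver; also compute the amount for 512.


Direct proportion: y/x = constant
k = 192/39 ≈ 4.9231
y at x=176: k × 176 = 192 × 176 / 39 = 33792/39 ≈ 866.46
y at x=512: k × 512 = 192 × 512 / 39 = 98304/39 ≈ 2520.62
= 866.46 and 2520.62

866.46 and 2520.62


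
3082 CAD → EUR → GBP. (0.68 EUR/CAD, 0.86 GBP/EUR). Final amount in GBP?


Step 1: 3082 CAD × 0.68 = 2095.76 EUR
Step 2: 2095.76 EUR × 0.86 = 1802.35 GBP
Implied rate CAD→GBP = 0.68 × 0.86 = 0.5848
= 1802.35 GBP

1802.35 GBP


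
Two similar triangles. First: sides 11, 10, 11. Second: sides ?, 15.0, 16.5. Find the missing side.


Scale factor = 15.0/10 = 1.5
Missing side = 11 × 1.5
= 16.5

16.5


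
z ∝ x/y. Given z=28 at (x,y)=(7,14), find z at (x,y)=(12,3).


z = k·x/y
Solve for k using the known point: k = z·y/x = 28×14/7 = 392/7 = 56.0000
Now evaluate at x=12, y=3:
z = k × 12 / 3 = (392 × 12) / (7 × 3) = 4704/21
= 224.0000

224.0000


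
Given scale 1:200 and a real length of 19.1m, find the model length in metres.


Model size = real / scale
= 19.1 / 200
= 0.0955 m

0.0955 m


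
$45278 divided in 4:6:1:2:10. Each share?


Total parts = 4 + 6 + 1 + 2 + 10 = 23
Part 1: 45278 × 4/23 = 7874.43
Part 2: 45278 × 6/23 = 11811.65
Part 3: 45278 × 1/23 = 1968.61
Part 4: 45278 × 2/23 = 3937.22
Part 5: 45278 × 10/23 = 19686.09
= Part 1: $7874.43, Part 2: $11811.65, Part 3: $1968.61, Part 4: $3937.22, Part 5: $19686.09

Part 1: $7874.43, Part 2: $11811.65, Part 3: $1968.61, Part 4: $3937.22, Part 5: $19686.09


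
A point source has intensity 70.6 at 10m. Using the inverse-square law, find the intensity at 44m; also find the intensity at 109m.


I₁d₁² = I₂d₂²
I at 44m = 70.6 × (10/44)² = 70.6 × 100/1936 = 7060/1936 ≈ 3.6467
I at 109m = 70.6 × (10/109)² = 70.6 × 100/11881 = 7060/11881 ≈ 0.5942
= 3.6467 and 0.5942

3.6467 and 0.5942


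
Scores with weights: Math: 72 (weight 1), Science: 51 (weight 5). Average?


Numerator = 72×1 + 51×5
= 72 + 255
= 327
Total weight = 6
Weighted avg = 327/6
= 54.50

54.50


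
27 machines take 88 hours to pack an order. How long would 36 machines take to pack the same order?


Inverse proportion: x × y = constant
k = 27 × 88 = 2376
y₂ = k / 36 = 2376 / 36
= 66.00

66.00


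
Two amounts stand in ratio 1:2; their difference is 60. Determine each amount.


Let A = 1k, B = 2k.
2k - 1k = 60
1k = 60 → k = 60/1 = 60
A = 1×60 = 60, B = 2×60 = 120
= A = 60, B = 120

A = 60, B = 120


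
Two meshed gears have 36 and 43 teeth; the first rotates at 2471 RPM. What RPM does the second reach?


Gear ratio = 36:43 = 36:43
RPM_B = RPM_A × (teeth_A / teeth_B)
= 2471 × (36/43)
= 2068.7 RPM

2068.7 RPM


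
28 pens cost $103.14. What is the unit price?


Unit rate = total / quantity
= 103.14 / 28
= $3.68 per unit

$3.68 per unit


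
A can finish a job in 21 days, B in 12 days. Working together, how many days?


Rate of A = 1/21 per day
Rate of B = 1/12 per day
Combined rate = 1/21 + 1/12 = 33/252 ≈ 0.1310 per day
Days = 1 / combined rate = 252/33
≈ 7.64 days

7.64 days


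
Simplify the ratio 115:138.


GCD(115, 138) = 23
115/23 : 138/23
= 5:6

5:6


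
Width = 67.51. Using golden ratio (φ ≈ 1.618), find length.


φ = (1 + √5) / 2 ≈ 1.618
Length = width × φ = 67.51 × 1.618 = 109.23118
≈ 109.23

109.23


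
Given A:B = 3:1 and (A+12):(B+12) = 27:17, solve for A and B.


Let A = 3k, B = 1k.
(3k + 12) / (1k + 12) = 27/17
Cross-multiply: 17(3k + 12) = 27(1k + 12)
51k + 204 = 27k + 324
51k - 27k = 324 - 204
24k = 120
k = 120/24 = 5
A = 3×5 = 15, B = 1×5 = 5
= A = 15, B = 5

A = 15, B = 5


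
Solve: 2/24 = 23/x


Cross multiply: 2 × x = 24 × 23
2x = 552
x = 552 / 2
= 276.00

276.00


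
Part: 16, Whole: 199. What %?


Percentage = (part / whole) × 100
= (16 / 199) × 100
≈ 8.04%

8.04%


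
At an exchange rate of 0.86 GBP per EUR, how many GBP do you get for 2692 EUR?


Amount × rate = 2692 × 0.86
= 2315.12 GBP

2315.12 GBP


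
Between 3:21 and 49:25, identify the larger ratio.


3/21 = 0.1429
49/25 = 1.9600
0.1429 < 1.9600, so 3:21 is less
= 49:25

49:25


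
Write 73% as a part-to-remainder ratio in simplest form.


73% means 73 parts out of 100; remainder = 27
Part : remainder = 73:27
GCD = 1
= 73:27

73:27


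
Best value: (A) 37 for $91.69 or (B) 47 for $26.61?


Deal A: $91.69/37 = $2.4781/unit
Deal B: $26.61/47 = $0.5662/unit
B is cheaper per unit
= Deal B

Deal B


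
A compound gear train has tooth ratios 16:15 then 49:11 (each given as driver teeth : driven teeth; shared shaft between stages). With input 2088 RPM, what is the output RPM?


Stage 1: RPM_B = RPM_A × t_A/t_B = 2088 × 16/15 = 33408/15 = 2227.20
B and C share a shaft → RPM_C = RPM_B
Stage 2: RPM_D = RPM_C × t_C/t_D = RPM_A × (t_A×t_C)/(t_B×t_D)
Overall ratio = (16×49)/(15×11) = 784/165
RPM_D = 2088 × 784/165 = 1636992/165
≈ 9921.16 RPM

9921.16 RPM


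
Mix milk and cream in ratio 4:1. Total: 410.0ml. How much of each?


Total parts = 4 + 1 = 5
milk: 410.0 × 4/5 = 328.0ml
cream: 410.0 × 1/5 = 82.0ml
= 328.0ml and 82.0ml

328.0ml and 82.0ml


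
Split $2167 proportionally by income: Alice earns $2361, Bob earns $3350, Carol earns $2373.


Total income = 2361 + 3350 + 2373 = $8084
Alice: $2167 × 2361/8084 = $632.89
Bob: $2167 × 3350/8084 = $898.00
Carol: $2167 × 2373/8084 = $636.11
= Alice: $632.89, Bob: $898.00, Carol: $636.11

Alice: $632.89, Bob: $898.00, Carol: $636.11


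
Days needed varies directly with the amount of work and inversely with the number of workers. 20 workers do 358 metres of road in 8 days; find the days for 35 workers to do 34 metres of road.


Days ∝ work / workers, so d₂ = d₁ × (m₁/m₂) × (w₂/w₁)
Workers factor (inverse): 20/35 ≈ 0.5714
Work factor (direct): 34/358 ≈ 0.0950
d₂ = 8 × 20/35 × 34/358 = (8 × 20 × 34) / (35 × 358) = 5440/12530
≈ 0.43 days

0.43 days


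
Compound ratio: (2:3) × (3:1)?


Compound ratio = (2×3) : (3×1)
= 6:3
GCD = 3
= 2:1

2:1


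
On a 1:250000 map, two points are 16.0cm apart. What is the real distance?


Real distance = map distance × scale
= 16.0cm × 250000
= 4000000 cm = 40000.0 m
= 40.000 km

40.000 km


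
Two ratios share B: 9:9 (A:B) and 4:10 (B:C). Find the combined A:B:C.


Match B: multiply A:B by 4 → 36:36
Multiply B:C by 9 → 36:90
Combined: 36:36:90
GCD = 18
= 2:2:5

2:2:5


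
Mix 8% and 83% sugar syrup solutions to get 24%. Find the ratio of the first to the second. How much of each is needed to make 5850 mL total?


Let x parts of 8% mix with y parts of 83%.
8x + 83y = 24(x + y)
8x + 83y = 24x + 24y
x(8 - 24) = y(24 - 83)
x/y = (83 - 24)/(24 - 8) = 59/16
Simplify: 59:16
Total parts = 75; one part = 5850/75 = 78.00 mL
8% solution: 59×78.00 = 4602.00 mL
83% solution: 16×78.00 = 1248.00 mL
= ratio 59:16; 4602.00 mL and 1248.00 mL

ratio 59:16; 4602.00 mL and 1248.00 mL


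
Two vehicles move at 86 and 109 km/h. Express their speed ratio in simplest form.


Ratio = 86:109
GCD = 1
Simplified = 86:109
Time ratio (same distance) = 109:86
Speed ratio = 86:109

86:109


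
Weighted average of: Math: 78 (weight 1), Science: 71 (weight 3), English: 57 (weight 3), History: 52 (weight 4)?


Numerator = 78×1 + 71×3 + 57×3 + 52×4
= 78 + 213 + 171 + 208
= 670
Total weight = 11
Weighted avg = 670/11
= 60.91

60.91


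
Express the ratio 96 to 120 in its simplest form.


GCD(96, 120) = 24
96/24 : 120/24
= 4:5

4:5


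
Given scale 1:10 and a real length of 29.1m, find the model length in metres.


Model size = real / scale
= 29.1 / 10
= 2.9100 m

2.9100 m


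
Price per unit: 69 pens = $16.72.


Unit rate = total / quantity
= 16.72 / 69
= $0.24 per unit

$0.24 per unit


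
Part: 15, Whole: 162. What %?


Percentage = (part / whole) × 100
= (15 / 162) × 100
≈ 9.26%

9.26%


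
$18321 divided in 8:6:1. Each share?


Total parts = 8 + 6 + 1 = 15
Part 1: 18321 × 8/15 = 9771.20
Part 2: 18321 × 6/15 = 7328.40
Part 3: 18321 × 1/15 = 1221.40
= Part 1: $9771.20, Part 2: $7328.40, Part 3: $1221.40

Part 1: $9771.20, Part 2: $7328.40, Part 3: $1221.40


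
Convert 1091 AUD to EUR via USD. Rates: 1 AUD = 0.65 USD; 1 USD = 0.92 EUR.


Step 1: 1091 AUD × 0.65 = 709.15 USD
Step 2: 709.15 USD × 0.92 = 652.42 EUR
Implied rate AUD→EUR = 0.65 × 0.92 = 0.5980
= 652.42 EUR

652.42 EUR


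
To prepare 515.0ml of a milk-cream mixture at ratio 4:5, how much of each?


Total parts = 4 + 5 = 9
milk: 515.0 × 4/9 = 228.9ml
cream: 515.0 × 5/9 = 286.1ml
= 228.9ml and 286.1ml

228.9ml and 286.1ml


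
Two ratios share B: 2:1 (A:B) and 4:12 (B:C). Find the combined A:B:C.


Match B: multiply A:B by 4 → 8:4
Multiply B:C by 1 → 4:12
Combined: 8:4:12
GCD = 4
= 2:1:3

2:1:3


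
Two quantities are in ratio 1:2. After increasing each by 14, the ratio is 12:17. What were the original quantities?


Let A = 1k, B = 2k.
(1k + 14) / (2k + 14) = 12/17
Cross-multiply: 17(1k + 14) = 12(2k + 14)
17k + 238 = 24k + 168
17k - 24k = 168 - 238
-7k = -70
k = -70/-7 = 10
A = 1×10 = 10, B = 2×10 = 20
= A = 10, B = 20

A = 10, B = 20


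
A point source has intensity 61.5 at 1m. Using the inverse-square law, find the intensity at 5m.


I₁d₁² = I₂d₂²
I₂ = I₁ × (d₁/d₂)²
= 61.5 × (1/5)²
= 61.5 × 1/25
= 61.5/25
= 2.4600

2.4600


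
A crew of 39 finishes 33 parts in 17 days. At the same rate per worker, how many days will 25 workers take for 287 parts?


Days ∝ work / workers, so d₂ = d₁ × (m₁/m₂) × (w₂/w₁)
Workers factor (inverse): 39/25 = 1.5600
Work factor (direct): 287/33 ≈ 8.6970
d₂ = 17 × 39/25 × 287/33 = (17 × 39 × 287) / (25 × 33) = 190281/825
≈ 230.64 days

230.64 days


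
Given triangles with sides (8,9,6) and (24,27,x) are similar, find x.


Scale factor = 24/8 = 3
Missing side = 6 × 3
= 18.0

18.0


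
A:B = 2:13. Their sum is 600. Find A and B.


Let A = 2k, B = 13k.
2k + 13k = 600
15k = 600 → k = 600/15 = 40
A = 2×40 = 80, B = 13×40 = 520
= A = 80, B = 520

A = 80, B = 520


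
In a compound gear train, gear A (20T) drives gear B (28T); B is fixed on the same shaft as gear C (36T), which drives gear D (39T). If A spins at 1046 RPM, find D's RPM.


Stage 1: RPM_B = RPM_A × t_A/t_B = 1046 × 20/28 = 20920/28 ≈ 747.14
B and C share a shaft → RPM_C = RPM_B
Stage 2: RPM_D = RPM_C × t_C/t_D = RPM_A × (t_A×t_C)/(t_B×t_D)
Overall ratio = (20×36)/(28×39) = 720/1092
RPM_D = 1046 × 720/1092 = 753120/1092
≈ 689.67 RPM

689.67 RPM


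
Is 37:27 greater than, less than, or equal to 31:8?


37/27 = 1.3704
31/8 = 3.8750
1.3704 < 3.8750, so 37:27 is less
= less than

less than


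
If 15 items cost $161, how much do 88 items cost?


Direct proportion: y/x = constant
k = 161/15 ≈ 10.7333
y₂ = k × 88 = 161 × 88 / 15 = 14168/15
≈ 944.53

944.53


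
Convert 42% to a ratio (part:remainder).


42% means 42 parts out of 100; remainder = 58
Part : remainder = 42:58
GCD = 2
= 21:29

21:29


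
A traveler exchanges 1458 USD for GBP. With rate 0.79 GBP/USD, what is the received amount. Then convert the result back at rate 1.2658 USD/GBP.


Amount × rate = 1458 × 0.79 = 1151.82 GBP
Round-trip: 1151.82 × 1.2658 = 1457.97 USD
= 1151.82 GBP, then 1457.97 USD

1151.82 GBP, then 1457.97 USD


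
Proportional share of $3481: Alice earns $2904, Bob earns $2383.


Total income = 2904 + 2383 = $5287
Alice: $3481 × 2904/5287 = $1912.02
Bob: $3481 × 2383/5287 = $1568.98
= Alice: $1912.02, Bob: $1568.98

Alice: $1912.02, Bob: $1568.98


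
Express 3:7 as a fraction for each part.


Total parts = 3 + 7 = 10
First part: 3/10 = 3/10
Second part: 7/10 = 7/10
= 3/10 and 7/10

3/10 and 7/10


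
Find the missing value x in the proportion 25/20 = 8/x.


Cross multiply: 25 × x = 20 × 8
25x = 160
x = 160 / 25
= 6.40

6.40


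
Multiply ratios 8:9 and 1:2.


Compound ratio = (8×1) : (9×2)
= 8:18
GCD = 2
= 4:9

4:9


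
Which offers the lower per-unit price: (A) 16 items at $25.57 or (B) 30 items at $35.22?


Deal A: $25.57/16 = $1.5981/unit
Deal B: $35.22/30 = $1.1740/unit
B is cheaper per unit
= Deal B

Deal B


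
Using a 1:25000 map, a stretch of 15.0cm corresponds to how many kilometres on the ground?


Real distance = map distance × scale
= 15.0cm × 25000
= 375000 cm = 3750.0 m
= 3.750 km

3.750 km


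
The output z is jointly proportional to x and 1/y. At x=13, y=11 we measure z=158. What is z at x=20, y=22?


z = k·x/y
Solve for k using the known point: k = z·y/x = 158×11/13 = 1738/13 ≈ 133.6923
Now evaluate at x=20, y=22:
z = k × 20 / 22 = (1738 × 20) / (13 × 22) = 34760/286
≈ 121.5385

121.5385


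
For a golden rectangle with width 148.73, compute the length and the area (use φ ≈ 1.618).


φ = (1 + √5) / 2 ≈ 1.618
Length = width × φ = 148.73 × 1.618 = 240.64514
≈ 240.65
Area = width × length = 148.73 × 240.64514 = 35791.1516722 ≈ 35791.15
= Length: 240.65, Area: 35791.15

Length: 240.65, Area: 35791.15


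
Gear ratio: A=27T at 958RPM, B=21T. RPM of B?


Gear ratio = 27:21 = 9:7
RPM_B = RPM_A × (teeth_A / teeth_B)
= 958 × (27/21)
= 1231.7 RPM

1231.7 RPM


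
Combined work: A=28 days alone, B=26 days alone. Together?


Rate of A = 1/28 per day
Rate of B = 1/26 per day
Combined rate = 1/28 + 1/26 = 54/728 ≈ 0.0742 per day
Days = 1 / combined rate = 728/54
≈ 13.48 days

13.48 days


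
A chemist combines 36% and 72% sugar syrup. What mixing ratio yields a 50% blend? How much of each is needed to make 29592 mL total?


Let x parts of 36% mix with y parts of 72%.
36x + 72y = 50(x + y)
36x + 72y = 50x + 50y
x(36 - 50) = y(50 - 72)
x/y = (72 - 50)/(50 - 36) = 22/14
Simplify: 11:7
Total parts = 18; one part = 29592/18 = 1644.00 mL
36% solution: 11×1644.00 = 18084.00 mL
72% solution: 7×1644.00 = 11508.00 mL
= ratio 11:7; 18084.00 mL and 11508.00 mL

ratio 11:7; 18084.00 mL and 11508.00 mL


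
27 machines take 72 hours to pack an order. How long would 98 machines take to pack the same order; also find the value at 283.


Inverse proportion: x × y = constant
k = 27 × 72 = 1944
At x=98: k/98 = 19.84
At x=283: k/283 = 6.87
= 19.84 and 6.87

19.84 and 6.87


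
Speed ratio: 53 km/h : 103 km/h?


Ratio = 53:103
GCD = 1
Simplified = 53:103
Time ratio (same distance) = 103:53
Speed ratio = 53:103

53:103


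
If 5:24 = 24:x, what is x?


Cross multiply: 5 × x = 24 × 24
5x = 576
x = 576 / 5
= 115.20

115.20


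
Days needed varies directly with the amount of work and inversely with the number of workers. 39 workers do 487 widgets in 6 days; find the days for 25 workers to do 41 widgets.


Days ∝ work / workers, so d₂ = d₁ × (m₁/m₂) × (w₂/w₁)
Workers factor (inverse): 39/25 = 1.5600
Work factor (direct): 41/487 ≈ 0.0842
d₂ = 6 × 39/25 × 41/487 = (6 × 39 × 41) / (25 × 487) = 9594/12175
≈ 0.79 days

0.79 days


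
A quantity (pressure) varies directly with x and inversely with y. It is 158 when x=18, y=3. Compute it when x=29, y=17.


z = k·x/y
Solve for k using the known point: k = z·y/x = 158×3/18 = 474/18 ≈ 26.3333
Now evaluate at x=29, y=17:
z = k × 29 / 17 = (474 × 29) / (18 × 17) = 13746/306
≈ 44.9216

44.9216


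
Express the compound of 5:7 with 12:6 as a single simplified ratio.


Compound ratio = (5×12) : (7×6)
= 60:42
GCD = 6
= 10:7

10:7


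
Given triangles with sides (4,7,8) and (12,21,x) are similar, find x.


Scale factor = 12/4 = 3
Missing side = 8 × 3
= 24.0

24.0


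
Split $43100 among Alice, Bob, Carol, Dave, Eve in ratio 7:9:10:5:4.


Total parts = 7 + 9 + 10 + 5 + 4 = 35
Alice: 43100 × 7/35 = 8620.00
Bob: 43100 × 9/35 = 11082.86
Carol: 43100 × 10/35 = 12314.29
Dave: 43100 × 5/35 = 6157.14
Eve: 43100 × 4/35 = 4925.71
= Alice: $8620.00, Bob: $11082.86, Carol: $12314.29, Dave: $6157.14, Eve: $4925.71

Alice: $8620.00, Bob: $11082.86, Carol: $12314.29, Dave: $6157.14, Eve: $4925.71


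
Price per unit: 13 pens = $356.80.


Unit rate = total / quantity
= 356.80 / 13
= $27.45 per unit

$27.45 per unit


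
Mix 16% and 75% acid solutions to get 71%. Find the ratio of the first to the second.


Let x parts of 16% mix with y parts of 75%.
16x + 75y = 71(x + y)
16x + 75y = 71x + 71y
x(16 - 71) = y(71 - 75)
x/y = (75 - 71)/(71 - 16) = 4/55
Simplify: 4:55
= 4:55

4:55


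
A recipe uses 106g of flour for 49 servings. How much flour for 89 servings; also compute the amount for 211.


Direct proportion: y/x = constant
k = 106/49 ≈ 2.1633
y at x=89: k × 89 = 106 × 89 / 49 = 9434/49 ≈ 192.53
y at x=211: k × 211 = 106 × 211 / 49 = 22366/49 ≈ 456.45
= 192.53 and 456.45

192.53 and 456.45


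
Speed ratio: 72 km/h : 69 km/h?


Ratio = 72:69
GCD = 3
Simplified = 24:23
Time ratio (same distance) = 23:24
Speed ratio = 24:23

24:23


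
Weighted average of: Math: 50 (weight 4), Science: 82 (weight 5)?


Numerator = 50×4 + 82×5
= 200 + 410
= 610
Total weight = 9
Weighted avg = 610/9
= 67.78

67.78


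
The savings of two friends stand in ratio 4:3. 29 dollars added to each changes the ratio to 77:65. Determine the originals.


Let A = 4k, B = 3k.
(4k + 29) / (3k + 29) = 77/65
Cross-multiply: 65(4k + 29) = 77(3k + 29)
260k + 1885 = 231k + 2233
260k - 231k = 2233 - 1885
29k = 348
k = 348/29 = 12
A = 4×12 = 48, B = 3×12 = 36
= A = 48, B = 36

A = 48, B = 36


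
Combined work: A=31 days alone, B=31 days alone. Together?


Rate of A = 1/31 per day
Rate of B = 1/31 per day
Combined rate = 1/31 + 1/31 = 62/961 ≈ 0.0645 per day
Days = 1 / combined rate = 961/62
= 15.50 days

15.50 days


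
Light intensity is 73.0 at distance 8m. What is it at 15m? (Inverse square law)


I₁d₁² = I₂d₂²
I₂ = I₁ × (d₁/d₂)²
= 73.0 × (8/15)²
= 73.0 × 64/225
= 4672/225
≈ 20.7644

20.7644
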